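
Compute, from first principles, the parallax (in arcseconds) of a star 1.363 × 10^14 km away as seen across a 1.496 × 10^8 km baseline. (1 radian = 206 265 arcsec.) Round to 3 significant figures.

0.226 arcsec

θ ≈ B/d = (1.496 × 10^8) / (1.363 × 10^14) = 1.0976 × 10^-6 rad.
In arcseconds: 1.0976 × 10^-6 × 206265 = 0.2264″.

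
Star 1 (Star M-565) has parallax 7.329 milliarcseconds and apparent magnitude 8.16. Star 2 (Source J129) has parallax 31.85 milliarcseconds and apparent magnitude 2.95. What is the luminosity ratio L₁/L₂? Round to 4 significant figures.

d₁ = 1/p₁ = 1/0.007329″ = 136.44 pc; d₂ = 1/p₂ = 1/0.03185″ = 31.397 pc.
M₁ = m₁ − 5 log₁₀ d₁ + 5 = 8.16 − 10.6747 + 5 = 2.4853.
M₂ = 2.95 − 7.4844 + 5 = 0.4656.
L₁/L₂ = 10^(0.4(M₂ − M₁)) = 10^(0.4 × (-2.0197)) = 10^(-0.80788) = 0.15564.

L₁/L₂ = 0.1556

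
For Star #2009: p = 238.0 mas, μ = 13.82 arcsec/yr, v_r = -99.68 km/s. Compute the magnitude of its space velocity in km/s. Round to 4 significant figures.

292.7 km/s

d = 1/p = 1/0.2380″ = 4.2017 pc.
v_t = 4.740 μ d = 4.740 × 13.82 × 4.2017 = 275.24 km/s.
v = √(v_r² + v_t²) = √((-99.68)² + 275.24²) = √85693.2 = 292.73 km/s.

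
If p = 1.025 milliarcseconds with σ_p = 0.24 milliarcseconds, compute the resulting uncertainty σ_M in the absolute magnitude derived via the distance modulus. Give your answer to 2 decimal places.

σ_M = 0.51 mag

M = m − 5 log₁₀ d + 5 = m + 5 log₁₀ p + 5, so ∂M/∂p = 5/(p ln 10).
σ_M = (5/ln 10) · (σ_p/p) = 2.1715 × 0.24/1.025 = 2.1715 × 0.23415 = 0.50846.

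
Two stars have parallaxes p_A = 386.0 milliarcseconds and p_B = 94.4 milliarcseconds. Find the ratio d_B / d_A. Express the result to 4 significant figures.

4.089

Since d = 1/p, d_B/d_A = p_A/p_B.
= 386.0 / 94.4 = 4.089.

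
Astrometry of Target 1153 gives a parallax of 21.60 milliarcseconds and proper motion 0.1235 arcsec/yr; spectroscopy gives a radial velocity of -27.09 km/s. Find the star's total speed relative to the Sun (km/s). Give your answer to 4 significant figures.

38.32 km/s

d = 1/p = 1/0.02160″ = 46.296 pc.
v_t = 4.740 μ d = 4.740 × 0.1235 × 46.296 = 27.101 km/s.
v = √(v_r² + v_t²) = √((-27.09)² + 27.101²) = √1468.33 = 38.319 km/s.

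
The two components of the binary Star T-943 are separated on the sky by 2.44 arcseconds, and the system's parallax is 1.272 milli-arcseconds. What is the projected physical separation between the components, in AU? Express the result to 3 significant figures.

d = 1/p = 1/0.001272″ = 786.16 pc.
At distance d (pc), an angle of θ arcsec spans θ·d AU: s = 2.44 × 786.16 = 1918.2 AU.

1920 AU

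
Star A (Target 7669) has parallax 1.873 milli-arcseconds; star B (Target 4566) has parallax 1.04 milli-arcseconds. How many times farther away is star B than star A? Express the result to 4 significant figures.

1.801

Since d = 1/p, d_B/d_A = p_A/p_B.
= 1.873 / 1.04 = 1.801.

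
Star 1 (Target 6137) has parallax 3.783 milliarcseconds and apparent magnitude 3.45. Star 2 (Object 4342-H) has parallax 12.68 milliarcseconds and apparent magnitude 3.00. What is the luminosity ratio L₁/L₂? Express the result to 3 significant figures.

d₁ = 1/p₁ = 1/0.003783″ = 264.34 pc; d₂ = 1/p₂ = 1/0.01268″ = 78.864 pc.
M₁ = m₁ − 5 log₁₀ d₁ + 5 = 3.45 − 12.1108 + 5 = -3.6608.
M₂ = 3.00 − 9.4844 + 5 = -1.4844.
L₁/L₂ = 10^(0.4(M₂ − M₁)) = 10^(0.4 × 2.1764) = 10^0.87056 = 7.4227.

L₁/L₂ = 7.42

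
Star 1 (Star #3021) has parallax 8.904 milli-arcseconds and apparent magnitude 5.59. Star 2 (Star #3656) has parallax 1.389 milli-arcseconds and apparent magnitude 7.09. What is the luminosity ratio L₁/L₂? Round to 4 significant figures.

d₁ = 1/p₁ = 1/0.008904″ = 112.31 pc; d₂ = 1/p₂ = 1/0.001389″ = 719.94 pc.
M₁ = m₁ − 5 log₁₀ d₁ + 5 = 5.59 − 10.2521 + 5 = 0.3379.
M₂ = 7.09 − 14.2865 + 5 = -2.1965.
L₁/L₂ = 10^(0.4(M₂ − M₁)) = 10^(0.4 × (-2.5344)) = 10^(-1.01376) = 0.096881.

L₁/L₂ = 0.09688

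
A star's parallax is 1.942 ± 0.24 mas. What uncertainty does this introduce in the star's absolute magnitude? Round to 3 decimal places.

M = m − 5 log₁₀ d + 5 = m + 5 log₁₀ p + 5, so ∂M/∂p = 5/(p ln 10).
σ_M = (5/ln 10) · (σ_p/p) = 2.1715 × 0.24/1.942 = 2.1715 × 0.12358 = 0.26835.

σ_M = 0.268 mag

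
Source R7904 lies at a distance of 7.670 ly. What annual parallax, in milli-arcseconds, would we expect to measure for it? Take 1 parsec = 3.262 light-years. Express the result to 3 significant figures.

d = 7.670 ly ÷ 3.262 = 2.3513 pc.
p = 1/d = 1/2.3513 = 0.4253 arcsec.
= 0.4253 × 1000 = 425.3 mas.

425 mas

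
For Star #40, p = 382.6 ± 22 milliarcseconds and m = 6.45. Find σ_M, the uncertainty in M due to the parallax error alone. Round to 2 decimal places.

M = m − 5 log₁₀ d + 5 = m + 5 log₁₀ p + 5, so ∂M/∂p = 5/(p ln 10).
σ_M = (5/ln 10) · (σ_p/p) = 2.1715 × 22/382.6 = 2.1715 × 0.057501 = 0.12486.

σ_M = 0.12 mag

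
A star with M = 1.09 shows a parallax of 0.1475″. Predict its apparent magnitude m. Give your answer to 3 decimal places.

d = 1/p = 1/0.1475″ = 6.7797 pc.
m − M = 5 log₁₀ d − 5 = 5 log₁₀(6.7797) − 5 = 4.1561 − 5 = -0.8439.
m = M + (m − M) = 1.09 + (-0.8439) = 0.246.

m = 0.246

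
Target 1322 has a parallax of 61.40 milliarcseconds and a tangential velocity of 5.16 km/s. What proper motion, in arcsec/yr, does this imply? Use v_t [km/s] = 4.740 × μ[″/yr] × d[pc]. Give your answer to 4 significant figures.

d = 1/p = 1/0.06140″ = 16.287 pc.
μ = v_t / (4.74 d) = 5.16 / (4.74 × 16.287) = 5.16 / 77.2 = 0.066839 ″/yr.

0.06684 arcsec/yr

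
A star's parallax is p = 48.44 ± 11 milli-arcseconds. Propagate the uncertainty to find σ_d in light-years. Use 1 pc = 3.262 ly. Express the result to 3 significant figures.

d = 1/p, so σ_d = σ_p / p².
σ_d = 0.0110 / (0.04844)² = 0.0110 / 0.0023464 = 4.688 pc = 4.688 × 3.262 ly = 15.292 ly.

15.3 ly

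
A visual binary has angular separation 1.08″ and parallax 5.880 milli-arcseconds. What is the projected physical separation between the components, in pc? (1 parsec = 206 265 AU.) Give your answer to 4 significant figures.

d = 1/p = 1/0.005880″ = 170.07 pc.
At distance d (pc), an angle of θ arcsec spans θ·d AU: s = 1.08 × 170.07 = 183.68 AU.
= 183.68 / 206265 = 0.00089050 pc.

0.0008905 pc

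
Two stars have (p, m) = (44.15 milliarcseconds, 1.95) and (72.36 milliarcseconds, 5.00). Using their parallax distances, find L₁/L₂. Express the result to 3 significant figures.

d₁ = 1/p₁ = 1/0.04415″ = 22.65 pc; d₂ = 1/p₂ = 1/0.07236″ = 13.82 pc.
M₁ = m₁ − 5 log₁₀ d₁ + 5 = 1.95 − 6.7753 + 5 = 0.1747.
M₂ = 5.00 − 5.7025 + 5 = 4.2975.
L₁/L₂ = 10^(0.4(M₂ − M₁)) = 10^(0.4 × 4.1228) = 10^1.64912 = 44.578.

L₁/L₂ = 44.6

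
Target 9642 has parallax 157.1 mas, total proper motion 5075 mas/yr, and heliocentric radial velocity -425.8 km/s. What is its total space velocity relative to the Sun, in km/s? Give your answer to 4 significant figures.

d = 1/p = 1/0.1571″ = 6.3654 pc.
μ = 5075 mas/yr = 5.075 ″/yr.
v_t = 4.740 μ d = 4.740 × 5.075 × 6.3654 = 153.12 km/s.
v = √(v_r² + v_t²) = √((-425.8)² + 153.12²) = √204751 = 452.49 km/s.

452.5 km/s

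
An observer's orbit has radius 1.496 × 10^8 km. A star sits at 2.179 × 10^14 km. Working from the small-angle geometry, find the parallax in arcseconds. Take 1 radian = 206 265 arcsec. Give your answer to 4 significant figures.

0.1416 arcsec

θ ≈ B/d = (1.496 × 10^8) / (2.179 × 10^14) = 6.8655 × 10^-7 rad.
In arcseconds: 6.8655 × 10^-7 × 206265 = 0.14161″.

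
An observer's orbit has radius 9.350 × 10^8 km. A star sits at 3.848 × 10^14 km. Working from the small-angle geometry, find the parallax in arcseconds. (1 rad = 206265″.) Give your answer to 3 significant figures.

θ ≈ B/d = (9.350 × 10^8) / (3.848 × 10^14) = 2.4298 × 10^-6 rad.
In arcseconds: 2.4298 × 10^-6 × 206265 = 0.50118″.

0.501 arcsec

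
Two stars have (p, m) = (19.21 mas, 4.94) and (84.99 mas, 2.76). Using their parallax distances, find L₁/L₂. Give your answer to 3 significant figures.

d₁ = 1/p₁ = 1/0.01921″ = 52.056 pc; d₂ = 1/p₂ = 1/0.08499″ = 11.766 pc.
M₁ = m₁ − 5 log₁₀ d₁ + 5 = 4.94 − 8.5824 + 5 = 1.3576.
M₂ = 2.76 − 5.3531 + 5 = 2.4069.
L₁/L₂ = 10^(0.4(M₂ − M₁)) = 10^(0.4 × 1.0493) = 10^0.41972 = 2.6286.

L₁/L₂ = 2.63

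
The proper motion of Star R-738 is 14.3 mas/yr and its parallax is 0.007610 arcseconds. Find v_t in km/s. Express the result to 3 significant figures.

d = 1/p = 1/0.007610″ = 131.41 pc.
μ = 14.3 mas/yr = 0.0143 ″/yr.
v_t = 4.74 × μ × d = 4.74 × 0.0143 × 131.41 = 8.9072 km/s.

8.91 km/s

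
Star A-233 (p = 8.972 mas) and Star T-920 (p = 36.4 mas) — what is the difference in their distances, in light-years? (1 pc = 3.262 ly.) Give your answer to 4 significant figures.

d_A = 1/0.008972″ = 111.46 pc; d_B = 1/0.03640″ = 27.473 pc.
|d_B − d_A| = |27.473 − 111.46| = 83.987 pc = 83.987 × 3.262 ly = 273.97 ly.

274.0 ly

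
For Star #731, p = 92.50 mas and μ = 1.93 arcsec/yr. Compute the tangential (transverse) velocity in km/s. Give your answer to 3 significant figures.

d = 1/p = 1/0.09250″ = 10.811 pc.
v_t = 4.74 × μ × d = 4.74 × 1.93 × 10.811 = 98.901 km/s.

98.9 km/s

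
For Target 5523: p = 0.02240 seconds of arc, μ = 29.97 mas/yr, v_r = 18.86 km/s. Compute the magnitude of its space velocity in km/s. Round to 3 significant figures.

19.9 km/s

d = 1/p = 1/0.02240″ = 44.643 pc.
μ = 29.97 mas/yr = 0.02997 ″/yr.
v_t = 4.740 μ d = 4.740 × 0.02997 × 44.643 = 6.3419 km/s.
v = √(v_r² + v_t²) = √(18.86² + 6.3419²) = √395.919 = 19.898 km/s.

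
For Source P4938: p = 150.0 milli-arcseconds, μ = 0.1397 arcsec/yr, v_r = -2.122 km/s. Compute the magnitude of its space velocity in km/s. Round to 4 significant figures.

4.898 km/s

d = 1/p = 1/0.1500″ = 6.6667 pc.
v_t = 4.740 μ d = 4.740 × 0.1397 × 6.6667 = 4.4145 km/s.
v = √(v_r² + v_t²) = √((-2.122)² + 4.4145²) = √23.9907 = 4.898 km/s.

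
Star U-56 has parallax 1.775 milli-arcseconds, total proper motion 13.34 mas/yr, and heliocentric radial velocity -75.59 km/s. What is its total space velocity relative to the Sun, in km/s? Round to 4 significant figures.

d = 1/p = 1/0.001775″ = 563.38 pc.
μ = 13.34 mas/yr = 0.01334 ″/yr.
v_t = 4.740 μ d = 4.740 × 0.01334 × 563.38 = 35.623 km/s.
v = √(v_r² + v_t²) = √((-75.59)² + 35.623²) = √6982.85 = 83.563 km/s.

83.56 km/s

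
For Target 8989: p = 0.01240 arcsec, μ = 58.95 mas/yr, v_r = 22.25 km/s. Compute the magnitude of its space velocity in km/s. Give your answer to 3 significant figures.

31.7 km/s

d = 1/p = 1/0.01240″ = 80.645 pc.
μ = 58.95 mas/yr = 0.05895 ″/yr.
v_t = 4.740 μ d = 4.740 × 0.05895 × 80.645 = 22.534 km/s.
v = √(v_r² + v_t²) = √(22.25² + 22.534²) = √1002.84 = 31.668 km/s.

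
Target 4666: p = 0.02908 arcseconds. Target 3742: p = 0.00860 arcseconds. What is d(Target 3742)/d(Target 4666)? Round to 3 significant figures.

Since d = 1/p, d_B/d_A = p_A/p_B.
= 0.02908 / 0.00860 = 3.3814.

3.38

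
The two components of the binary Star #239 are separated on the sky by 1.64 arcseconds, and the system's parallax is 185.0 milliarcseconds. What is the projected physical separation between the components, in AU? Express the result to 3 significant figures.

d = 1/p = 1/0.1850″ = 5.4054 pc.
At distance d (pc), an angle of θ arcsec spans θ·d AU: s = 1.64 × 5.4054 = 8.8649 AU.

8.86 AU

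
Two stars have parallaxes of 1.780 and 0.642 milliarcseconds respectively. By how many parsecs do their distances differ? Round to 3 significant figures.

996 pc

d_A = 1/0.001780″ = 561.8 pc; d_B = 1/0.0006420″ = 1557.6 pc.
|d_B − d_A| = |1557.6 − 561.8| = 995.8 pc.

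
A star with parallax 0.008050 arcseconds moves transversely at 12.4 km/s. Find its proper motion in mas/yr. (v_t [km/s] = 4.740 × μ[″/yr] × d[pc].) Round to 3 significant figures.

d = 1/p = 1/0.008050″ = 124.22 pc.
μ = v_t / (4.74 d) = 12.4 / (4.74 × 124.22) = 12.4 / 588.8 = 0.02106 ″/yr = 21.06 mas/yr.

21.1 mas/yr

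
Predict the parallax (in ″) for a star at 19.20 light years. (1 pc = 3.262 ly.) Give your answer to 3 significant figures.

d = 19.20 ly ÷ 3.262 = 5.886 pc.
p = 1/d = 1/5.886 = 0.16989 arcsec.

0.170 ″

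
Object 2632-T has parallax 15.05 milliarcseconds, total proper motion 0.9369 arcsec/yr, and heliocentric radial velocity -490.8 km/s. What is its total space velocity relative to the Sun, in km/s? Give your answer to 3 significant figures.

573 km/s

d = 1/p = 1/0.01505″ = 66.445 pc.
v_t = 4.740 μ d = 4.740 × 0.9369 × 66.445 = 295.08 km/s.
v = √(v_r² + v_t²) = √((-490.8)² + 295.08²) = √327957 = 572.68 km/s.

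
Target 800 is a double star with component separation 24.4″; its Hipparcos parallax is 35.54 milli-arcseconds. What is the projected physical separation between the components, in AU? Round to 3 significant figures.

d = 1/p = 1/0.03554″ = 28.137 pc.
At distance d (pc), an angle of θ arcsec spans θ·d AU: s = 24.4 × 28.137 = 686.54 AU.

687 AU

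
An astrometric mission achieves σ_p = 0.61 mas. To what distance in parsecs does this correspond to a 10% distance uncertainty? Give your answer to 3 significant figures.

σ_d/d = σ_p/p, so the condition is σ_p/p ≤ 0.10, i.e. p ≥ σ_p/0.10.
p_min = 0.61/0.10 = 6.1 mas = 0.0061 arcsec.
d_max = 1/p_min = 1/0.0061 = 163.93 pc.

164 pc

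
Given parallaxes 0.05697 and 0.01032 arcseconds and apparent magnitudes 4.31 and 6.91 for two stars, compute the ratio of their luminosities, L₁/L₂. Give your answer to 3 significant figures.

d₁ = 1/p₁ = 1/0.05697″ = 17.553 pc; d₂ = 1/p₂ = 1/0.01032″ = 96.899 pc.
M₁ = m₁ − 5 log₁₀ d₁ + 5 = 4.31 − 6.2218 + 5 = 3.0882.
M₂ = 6.91 − 9.9316 + 5 = 1.9784.
L₁/L₂ = 10^(0.4(M₂ − M₁)) = 10^(0.4 × (-1.1098)) = 10^(-0.44392) = 0.35982.

L₁/L₂ = 0.360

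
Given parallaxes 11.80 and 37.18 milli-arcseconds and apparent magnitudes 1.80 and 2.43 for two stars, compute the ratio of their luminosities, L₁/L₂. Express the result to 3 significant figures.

L₁/L₂ = 17.7

d₁ = 1/p₁ = 1/0.01180″ = 84.746 pc; d₂ = 1/p₂ = 1/0.03718″ = 26.896 pc.
M₁ = m₁ − 5 log₁₀ d₁ + 5 = 1.80 − 9.6406 + 5 = -2.8406.
M₂ = 2.43 − 7.1484 + 5 = 0.2816.
L₁/L₂ = 10^(0.4(M₂ − M₁)) = 10^(0.4 × 3.1222) = 10^1.24888 = 17.737.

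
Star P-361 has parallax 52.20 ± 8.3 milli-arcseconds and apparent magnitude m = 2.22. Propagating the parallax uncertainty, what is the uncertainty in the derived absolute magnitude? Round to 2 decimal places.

σ_M = 0.35 mag

M = m − 5 log₁₀ d + 5 = m + 5 log₁₀ p + 5, so ∂M/∂p = 5/(p ln 10).
σ_M = (5/ln 10) · (σ_p/p) = 2.1715 × 8.3/52.20 = 2.1715 × 0.159 = 0.34527.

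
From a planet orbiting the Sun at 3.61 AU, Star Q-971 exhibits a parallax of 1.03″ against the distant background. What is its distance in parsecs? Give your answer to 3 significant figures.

With baseline B (in AU) and parallax p (in arcsec), d = B/p parsecs.
d = 3.61 / 1.03 = 3.5049 pc.

3.50 pc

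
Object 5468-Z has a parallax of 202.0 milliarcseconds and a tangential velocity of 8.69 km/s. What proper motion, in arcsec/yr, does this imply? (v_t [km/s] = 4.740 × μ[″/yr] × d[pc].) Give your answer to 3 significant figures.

0.370 arcsec/yr

d = 1/p = 1/0.2020″ = 4.9505 pc.
μ = v_t / (4.74 d) = 8.69 / (4.74 × 4.9505) = 8.69 / 23.465 = 0.37034 ″/yr.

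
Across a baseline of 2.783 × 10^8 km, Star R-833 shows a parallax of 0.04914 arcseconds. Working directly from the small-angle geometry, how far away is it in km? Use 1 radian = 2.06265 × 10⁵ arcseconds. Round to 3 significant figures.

1.17 × 10^15 km

θ = 0.04914″ = 0.04914/206265 = 2.3824 × 10^-7 rad.
d = B/θ = (2.783 × 10^8) / (2.3824 × 10^-7) = 1.1681 × 10^15 km.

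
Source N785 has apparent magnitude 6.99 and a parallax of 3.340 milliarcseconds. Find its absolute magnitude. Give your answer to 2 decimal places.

d = 1/p = 1/0.003340″ = 299.4 pc.
m − M = 5 log₁₀(299.4) − 5 = 12.3813 − 5 = 7.3813.
M = m − (m − M) = 6.99 − 7.3813 = -0.39.

M = -0.39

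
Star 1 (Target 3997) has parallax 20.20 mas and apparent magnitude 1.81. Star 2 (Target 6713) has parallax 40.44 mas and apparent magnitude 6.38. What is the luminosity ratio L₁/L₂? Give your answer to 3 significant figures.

L₁/L₂ = 270

d₁ = 1/p₁ = 1/0.02020″ = 49.505 pc; d₂ = 1/p₂ = 1/0.04044″ = 24.728 pc.
M₁ = m₁ − 5 log₁₀ d₁ + 5 = 1.81 − 8.4732 + 5 = -1.6632.
M₂ = 6.38 − 6.9659 + 5 = 4.4141.
L₁/L₂ = 10^(0.4(M₂ − M₁)) = 10^(0.4 × 6.0773) = 10^2.43092 = 269.72.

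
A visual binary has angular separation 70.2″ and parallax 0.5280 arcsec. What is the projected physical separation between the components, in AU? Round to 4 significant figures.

133.0 AU

d = 1/p = 1/0.5280″ = 1.8939 pc.
At distance d (pc), an angle of θ arcsec spans θ·d AU: s = 70.2 × 1.8939 = 132.95 AU.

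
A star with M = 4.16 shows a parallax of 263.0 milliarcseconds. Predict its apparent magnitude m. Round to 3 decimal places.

d = 1/p = 1/0.2630″ = 3.8023 pc.
m − M = 5 log₁₀ d − 5 = 5 log₁₀(3.8023) − 5 = 2.9002 − 5 = -2.0998.
m = M + (m − M) = 4.16 + (-2.0998) = 2.060.

m = 2.060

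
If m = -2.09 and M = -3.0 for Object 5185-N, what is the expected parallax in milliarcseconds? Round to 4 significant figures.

65.77 mas

m − M = -2.09 − (-3.0) = 0.91.
d = 10^((m−M)/5 + 1) = 10^1.182 = 15.205 pc.
p = 1/d = 1/15.205 = 0.065768 arcsec = 65.768 mas.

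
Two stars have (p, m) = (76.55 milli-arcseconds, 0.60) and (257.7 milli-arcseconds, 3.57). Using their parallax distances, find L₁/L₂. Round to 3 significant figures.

L₁/L₂ = 175

d₁ = 1/p₁ = 1/0.07655″ = 13.063 pc; d₂ = 1/p₂ = 1/0.2577″ = 3.8805 pc.
M₁ = m₁ − 5 log₁₀ d₁ + 5 = 0.60 − 5.5802 + 5 = 0.0198.
M₂ = 3.57 − 2.9444 + 5 = 5.6256.
L₁/L₂ = 10^(0.4(M₂ − M₁)) = 10^(0.4 × 5.6058) = 10^2.24232 = 174.71.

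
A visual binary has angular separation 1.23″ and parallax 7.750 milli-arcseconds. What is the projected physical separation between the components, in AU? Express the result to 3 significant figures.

d = 1/p = 1/0.007750″ = 129.03 pc.
At distance d (pc), an angle of θ arcsec spans θ·d AU: s = 1.23 × 129.03 = 158.71 AU.

159 AU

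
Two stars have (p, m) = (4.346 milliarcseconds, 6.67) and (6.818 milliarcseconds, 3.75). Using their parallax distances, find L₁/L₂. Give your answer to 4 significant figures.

L₁/L₂ = 0.1672

d₁ = 1/p₁ = 1/0.004346″ = 230.1 pc; d₂ = 1/p₂ = 1/0.006818″ = 146.67 pc.
M₁ = m₁ − 5 log₁₀ d₁ + 5 = 6.67 − 11.8096 + 5 = -0.1396.
M₂ = 3.75 − 10.8317 + 5 = -2.0817.
L₁/L₂ = 10^(0.4(M₂ − M₁)) = 10^(0.4 × (-1.9421)) = 10^(-0.77684) = 0.16717.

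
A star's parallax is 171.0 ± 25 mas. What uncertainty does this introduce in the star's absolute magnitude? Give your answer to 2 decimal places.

M = m − 5 log₁₀ d + 5 = m + 5 log₁₀ p + 5, so ∂M/∂p = 5/(p ln 10).
σ_M = (5/ln 10) · (σ_p/p) = 2.1715 × 25/171.0 = 2.1715 × 0.1462 = 0.31747.

σ_M = 0.32 mag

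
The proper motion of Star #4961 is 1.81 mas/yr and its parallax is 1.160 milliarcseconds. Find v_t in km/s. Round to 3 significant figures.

7.40 km/s

d = 1/p = 1/0.001160″ = 862.07 pc.
μ = 1.81 mas/yr = 0.00181 ″/yr.
v_t = 4.74 × μ × d = 4.74 × 0.00181 × 862.07 = 7.396 km/s.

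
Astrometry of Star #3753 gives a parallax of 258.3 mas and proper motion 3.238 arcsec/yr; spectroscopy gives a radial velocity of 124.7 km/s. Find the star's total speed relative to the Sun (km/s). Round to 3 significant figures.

138 km/s

d = 1/p = 1/0.2583″ = 3.8715 pc.
v_t = 4.740 μ d = 4.740 × 3.238 × 3.8715 = 59.42 km/s.
v = √(v_r² + v_t²) = √(124.7² + 59.42²) = √19080.8 = 138.13 km/s.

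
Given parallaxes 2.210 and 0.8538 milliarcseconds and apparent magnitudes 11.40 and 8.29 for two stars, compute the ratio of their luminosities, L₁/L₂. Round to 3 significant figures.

L₁/L₂ = 0.00851

d₁ = 1/p₁ = 1/0.002210″ = 452.49 pc; d₂ = 1/p₂ = 1/0.0008538″ = 1171.2 pc.
M₁ = m₁ − 5 log₁₀ d₁ + 5 = 11.40 − 13.2780 + 5 = 3.1220.
M₂ = 8.29 − 15.3432 + 5 = -2.0532.
L₁/L₂ = 10^(0.4(M₂ − M₁)) = 10^(0.4 × (-5.1752)) = 10^(-2.07008) = 0.0085098.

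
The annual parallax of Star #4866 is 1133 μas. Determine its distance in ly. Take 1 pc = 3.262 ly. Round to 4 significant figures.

p = 1133 μas = 0.001133 arcsec.
d = 1/p = 1/0.001133 = 882.61 pc.
In light-years: 882.61 × 3.262 = 2879.1 ly.

2879 ly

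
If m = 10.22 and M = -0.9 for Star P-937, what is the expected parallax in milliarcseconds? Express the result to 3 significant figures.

m − M = 10.22 − (-0.9) = 11.12.
d = 10^((m−M)/5 + 1) = 10^3.224 = 1674.9 pc.
p = 1/d = 1/1674.9 = 0.00059705 arcsec = 0.59705 mas.

0.597 mas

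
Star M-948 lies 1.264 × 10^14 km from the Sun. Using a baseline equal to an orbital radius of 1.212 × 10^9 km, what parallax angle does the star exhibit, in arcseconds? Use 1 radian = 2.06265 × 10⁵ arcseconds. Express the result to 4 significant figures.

1.978 arcsec

θ ≈ B/d = (1.212 × 10^9) / (1.264 × 10^14) = 9.5886 × 10^-6 rad.
In arcseconds: 9.5886 × 10^-6 × 206265 = 1.9778″.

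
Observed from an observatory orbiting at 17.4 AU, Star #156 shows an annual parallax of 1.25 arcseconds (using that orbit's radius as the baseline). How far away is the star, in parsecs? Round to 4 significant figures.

With baseline B (in AU) and parallax p (in arcsec), d = B/p parsecs.
d = 17.4 / 1.25 = 13.92 pc.

13.92 pc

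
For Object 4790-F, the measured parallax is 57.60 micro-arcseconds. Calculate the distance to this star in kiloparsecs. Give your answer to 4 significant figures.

17.36 kpc

p = 57.60 micro-arcseconds = 0.00005760 arcsec.
d = 1/p = 1/0.00005760 = 17361 pc.
= 17.361 kpc.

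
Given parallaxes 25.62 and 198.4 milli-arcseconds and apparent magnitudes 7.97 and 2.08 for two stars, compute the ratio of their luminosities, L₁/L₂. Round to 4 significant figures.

d₁ = 1/p₁ = 1/0.02562″ = 39.032 pc; d₂ = 1/p₂ = 1/0.1984″ = 5.0403 pc.
M₁ = m₁ − 5 log₁₀ d₁ + 5 = 7.97 − 7.9571 + 5 = 5.0129.
M₂ = 2.08 − 3.5123 + 5 = 3.5677.
L₁/L₂ = 10^(0.4(M₂ − M₁)) = 10^(0.4 × (-1.4452)) = 10^(-0.57808) = 0.26419.

L₁/L₂ = 0.2642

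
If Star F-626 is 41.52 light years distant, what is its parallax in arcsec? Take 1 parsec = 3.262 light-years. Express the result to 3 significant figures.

0.0786 arcsec

d = 41.52 ly ÷ 3.262 = 12.728 pc.
p = 1/d = 1/12.728 = 0.078567 arcsec.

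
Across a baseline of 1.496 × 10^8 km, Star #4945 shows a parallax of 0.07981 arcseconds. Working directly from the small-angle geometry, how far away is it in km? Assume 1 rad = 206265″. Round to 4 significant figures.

θ = 0.07981″ = 0.07981/206265 = 3.8693 × 10^-7 rad.
d = B/θ = (1.496 × 10^8) / (3.8693 × 10^-7) = 3.8663 × 10^14 km.

3.866 × 10^14 km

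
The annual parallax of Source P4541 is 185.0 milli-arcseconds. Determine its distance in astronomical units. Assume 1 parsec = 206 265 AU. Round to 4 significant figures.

p = 185.0 milli-arcseconds = 0.1850 arcsec.
d = 1/p = 1/0.1850 = 5.4054 pc.
In AU: 5.4054 × 206265 = 1.1149 × 10^6 AU.

1.115 × 10^6 AU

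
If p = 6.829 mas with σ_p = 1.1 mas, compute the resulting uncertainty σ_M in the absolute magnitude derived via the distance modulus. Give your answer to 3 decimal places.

M = m − 5 log₁₀ d + 5 = m + 5 log₁₀ p + 5, so ∂M/∂p = 5/(p ln 10).
σ_M = (5/ln 10) · (σ_p/p) = 2.1715 × 1.1/6.829 = 2.1715 × 0.16108 = 0.34979.

σ_M = 0.350 mag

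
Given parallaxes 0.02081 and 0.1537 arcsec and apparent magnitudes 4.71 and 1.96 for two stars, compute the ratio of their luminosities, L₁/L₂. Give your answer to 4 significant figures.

d₁ = 1/p₁ = 1/0.02081″ = 48.054 pc; d₂ = 1/p₂ = 1/0.1537″ = 6.5062 pc.
M₁ = m₁ − 5 log₁₀ d₁ + 5 = 4.71 − 8.4086 + 5 = 1.3014.
M₂ = 1.96 − 4.0666 + 5 = 2.8934.
L₁/L₂ = 10^(0.4(M₂ − M₁)) = 10^(0.4 × 1.5920) = 10^0.63680 = 4.3331.

L₁/L₂ = 4.333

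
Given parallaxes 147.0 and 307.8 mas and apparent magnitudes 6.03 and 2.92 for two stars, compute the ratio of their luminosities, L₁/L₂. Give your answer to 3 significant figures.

d₁ = 1/p₁ = 1/0.1470″ = 6.8027 pc; d₂ = 1/p₂ = 1/0.3078″ = 3.2489 pc.
M₁ = m₁ − 5 log₁₀ d₁ + 5 = 6.03 − 4.1634 + 5 = 6.8666.
M₂ = 2.92 − 2.5587 + 5 = 5.3613.
L₁/L₂ = 10^(0.4(M₂ − M₁)) = 10^(0.4 × (-1.5053)) = 10^(-0.60212) = 0.24997.

L₁/L₂ = 0.250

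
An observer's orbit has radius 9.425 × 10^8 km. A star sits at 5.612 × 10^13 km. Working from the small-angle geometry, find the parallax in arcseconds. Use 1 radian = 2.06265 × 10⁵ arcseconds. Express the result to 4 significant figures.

3.464 arcsec

θ ≈ B/d = (9.425 × 10^8) / (5.612 × 10^13) = 1.6794 × 10^-5 rad.
In arcseconds: 1.6794 × 10^-5 × 206265 = 3.464″.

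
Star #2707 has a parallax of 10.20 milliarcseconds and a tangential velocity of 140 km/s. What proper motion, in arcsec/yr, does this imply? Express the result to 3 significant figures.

d = 1/p = 1/0.01020″ = 98.039 pc.
μ = v_t / (4.74 d) = 140 / (4.74 × 98.039) = 140 / 464.7 = 0.30127 ″/yr.

0.301 arcsec/yr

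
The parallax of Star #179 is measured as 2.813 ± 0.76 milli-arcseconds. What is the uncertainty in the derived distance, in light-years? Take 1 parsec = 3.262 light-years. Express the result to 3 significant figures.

313 ly

d = 1/p, so σ_d = σ_p / p².
σ_d = 0.000760 / (0.002813)² = 0.000760 / 0.000007913 = 96.044 pc = 96.044 × 3.262 ly = 313.3 ly.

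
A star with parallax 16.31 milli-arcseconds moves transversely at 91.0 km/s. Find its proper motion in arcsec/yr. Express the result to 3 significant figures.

0.313 arcsec/yr

d = 1/p = 1/0.01631″ = 61.312 pc.
μ = v_t / (4.74 d) = 91.0 / (4.74 × 61.312) = 91.0 / 290.62 = 0.31312 ″/yr.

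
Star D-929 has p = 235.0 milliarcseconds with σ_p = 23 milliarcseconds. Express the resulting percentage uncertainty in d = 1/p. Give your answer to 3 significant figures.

9.79%

For d = 1/p, |σ_d/d| = |σ_p/p|.
σ_p/p = 23 / 235.0 = 0.097872 = 9.7872%.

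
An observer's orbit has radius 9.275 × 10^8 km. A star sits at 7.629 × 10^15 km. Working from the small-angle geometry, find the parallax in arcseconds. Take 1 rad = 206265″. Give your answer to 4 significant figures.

θ ≈ B/d = (9.275 × 10^8) / (7.629 × 10^15) = 1.2158 × 10^-7 rad.
In arcseconds: 1.2158 × 10^-7 × 206265 = 0.025078″.

0.02508 arcsec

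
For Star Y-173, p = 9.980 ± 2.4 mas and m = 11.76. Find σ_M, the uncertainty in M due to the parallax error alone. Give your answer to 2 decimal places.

σ_M = 0.52 mag

M = m − 5 log₁₀ d + 5 = m + 5 log₁₀ p + 5, so ∂M/∂p = 5/(p ln 10).
σ_M = (5/ln 10) · (σ_p/p) = 2.1715 × 2.4/9.980 = 2.1715 × 0.24048 = 0.5222.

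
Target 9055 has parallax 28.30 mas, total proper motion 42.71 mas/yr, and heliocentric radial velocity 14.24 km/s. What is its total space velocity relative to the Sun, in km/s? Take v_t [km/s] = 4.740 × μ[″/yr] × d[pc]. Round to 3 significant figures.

d = 1/p = 1/0.02830″ = 35.336 pc.
μ = 42.71 mas/yr = 0.04271 ″/yr.
v_t = 4.740 μ d = 4.740 × 0.04271 × 35.336 = 7.1536 km/s.
v = √(v_r² + v_t²) = √(14.24² + 7.1536²) = √253.952 = 15.936 km/s.

15.9 km/s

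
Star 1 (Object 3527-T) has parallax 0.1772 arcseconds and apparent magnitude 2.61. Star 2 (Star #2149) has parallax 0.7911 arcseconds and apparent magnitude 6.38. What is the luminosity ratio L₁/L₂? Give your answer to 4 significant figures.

L₁/L₂ = 642.0

d₁ = 1/p₁ = 1/0.1772″ = 5.6433 pc; d₂ = 1/p₂ = 1/0.7911″ = 1.2641 pc.
M₁ = m₁ − 5 log₁₀ d₁ + 5 = 2.61 − 3.7577 + 5 = 3.8523.
M₂ = 6.38 − 0.5089 + 5 = 10.8711.
L₁/L₂ = 10^(0.4(M₂ − M₁)) = 10^(0.4 × 7.0188) = 10^2.80752 = 641.98.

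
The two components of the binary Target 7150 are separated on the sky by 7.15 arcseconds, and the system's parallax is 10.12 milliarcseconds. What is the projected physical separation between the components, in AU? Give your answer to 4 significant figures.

706.5 AU

d = 1/p = 1/0.01012″ = 98.814 pc.
At distance d (pc), an angle of θ arcsec spans θ·d AU: s = 7.15 × 98.814 = 706.52 AU.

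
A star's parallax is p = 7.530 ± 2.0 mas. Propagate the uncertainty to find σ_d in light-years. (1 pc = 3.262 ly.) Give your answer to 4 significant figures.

115.1 ly

d = 1/p, so σ_d = σ_p / p².
σ_d = 0.00200 / (0.007530)² = 0.00200 / 0.000056701 = 35.273 pc = 35.273 × 3.262 ly = 115.06 ly.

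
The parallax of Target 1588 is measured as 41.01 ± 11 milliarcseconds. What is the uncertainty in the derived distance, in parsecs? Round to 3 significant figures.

d = 1/p, so σ_d = σ_p / p².
σ_d = 0.0110 / (0.04101)² = 0.0110 / 0.0016818 = 6.5406 pc.

6.54 pc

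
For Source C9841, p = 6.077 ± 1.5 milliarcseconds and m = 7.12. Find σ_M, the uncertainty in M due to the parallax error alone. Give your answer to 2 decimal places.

σ_M = 0.54 mag

M = m − 5 log₁₀ d + 5 = m + 5 log₁₀ p + 5, so ∂M/∂p = 5/(p ln 10).
σ_M = (5/ln 10) · (σ_p/p) = 2.1715 × 1.5/6.077 = 2.1715 × 0.24683 = 0.53599.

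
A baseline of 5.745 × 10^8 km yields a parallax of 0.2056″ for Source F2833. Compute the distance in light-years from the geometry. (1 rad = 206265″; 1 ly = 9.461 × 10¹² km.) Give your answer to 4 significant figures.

60.92 ly

θ = 0.2056″ = 0.2056/206265 = 9.9678 × 10^-7 rad.
d = B/θ = (5.745 × 10^8) / (9.9678 × 10^-7) = 5.7636 × 10^14 km = (5.7636 × 10^14) / (9.461 × 10^12) ly = 60.92 ly.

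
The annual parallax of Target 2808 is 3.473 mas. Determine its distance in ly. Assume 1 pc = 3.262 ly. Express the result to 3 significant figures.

939 ly

p = 3.473 mas = 0.003473 arcsec.
d = 1/p = 1/0.003473 = 287.94 pc.
In light-years: 287.94 × 3.262 = 939.26 ly.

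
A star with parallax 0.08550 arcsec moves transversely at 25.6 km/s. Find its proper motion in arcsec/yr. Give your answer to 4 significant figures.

0.4618 arcsec/yr

d = 1/p = 1/0.08550″ = 11.696 pc.
μ = v_t / (4.74 d) = 25.6 / (4.74 × 11.696) = 25.6 / 55.439 = 0.46177 ″/yr.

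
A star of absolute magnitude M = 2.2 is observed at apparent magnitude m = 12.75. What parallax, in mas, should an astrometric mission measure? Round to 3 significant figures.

0.776 mas

m − M = 12.75 − 2.2 = 10.55.
d = 10^((m−M)/5 + 1) = 10^3.110 = 1288.2 pc.
p = 1/d = 1/1288.2 = 0.00077628 arcsec = 0.77628 mas.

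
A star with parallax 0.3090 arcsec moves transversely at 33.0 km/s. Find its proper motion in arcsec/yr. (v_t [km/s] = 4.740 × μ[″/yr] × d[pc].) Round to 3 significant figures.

2.15 arcsec/yr

d = 1/p = 1/0.3090″ = 3.2362 pc.
μ = v_t / (4.74 d) = 33.0 / (4.74 × 3.2362) = 33.0 / 15.34 = 2.1512 ″/yr.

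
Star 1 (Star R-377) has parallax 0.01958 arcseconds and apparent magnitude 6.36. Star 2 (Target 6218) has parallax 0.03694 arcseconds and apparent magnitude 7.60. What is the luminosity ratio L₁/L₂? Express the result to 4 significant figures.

d₁ = 1/p₁ = 1/0.01958″ = 51.073 pc; d₂ = 1/p₂ = 1/0.03694″ = 27.071 pc.
M₁ = m₁ − 5 log₁₀ d₁ + 5 = 6.36 − 8.5410 + 5 = 2.8190.
M₂ = 7.60 − 7.1625 + 5 = 5.4375.
L₁/L₂ = 10^(0.4(M₂ − M₁)) = 10^(0.4 × 2.6185) = 10^1.04740 = 11.153.

L₁/L₂ = 11.15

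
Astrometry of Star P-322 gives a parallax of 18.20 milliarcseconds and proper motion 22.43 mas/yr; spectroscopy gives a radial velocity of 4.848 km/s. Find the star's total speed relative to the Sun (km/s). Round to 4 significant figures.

d = 1/p = 1/0.01820″ = 54.945 pc.
μ = 22.43 mas/yr = 0.02243 ″/yr.
v_t = 4.740 μ d = 4.740 × 0.02243 × 54.945 = 5.8417 km/s.
v = √(v_r² + v_t²) = √(4.848² + 5.8417²) = √57.6286 = 7.5914 km/s.

7.591 km/s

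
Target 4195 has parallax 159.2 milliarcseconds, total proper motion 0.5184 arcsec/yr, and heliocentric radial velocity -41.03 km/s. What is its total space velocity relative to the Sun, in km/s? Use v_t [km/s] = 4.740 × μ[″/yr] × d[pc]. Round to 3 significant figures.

d = 1/p = 1/0.1592″ = 6.2814 pc.
v_t = 4.740 μ d = 4.740 × 0.5184 × 6.2814 = 15.435 km/s.
v = √(v_r² + v_t²) = √((-41.03)² + 15.435²) = √1921.7 = 43.837 km/s.

43.8 km/s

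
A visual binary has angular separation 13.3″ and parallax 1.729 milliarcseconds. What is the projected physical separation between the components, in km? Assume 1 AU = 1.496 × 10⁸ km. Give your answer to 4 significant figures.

d = 1/p = 1/0.001729″ = 578.37 pc.
At distance d (pc), an angle of θ arcsec spans θ·d AU: s = 13.3 × 578.37 = 7692.3 AU.
= 7692.3 × 1.496 × 10⁸ km = 1.1508 × 10^12 km.

1.151 × 10^12 km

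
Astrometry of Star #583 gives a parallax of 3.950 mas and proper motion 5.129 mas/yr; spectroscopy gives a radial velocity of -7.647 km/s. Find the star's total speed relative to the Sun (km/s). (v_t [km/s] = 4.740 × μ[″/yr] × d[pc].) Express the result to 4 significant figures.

d = 1/p = 1/0.003950″ = 253.16 pc.
μ = 5.129 mas/yr = 0.005129 ″/yr.
v_t = 4.740 μ d = 4.740 × 0.005129 × 253.16 = 6.1547 km/s.
v = √(v_r² + v_t²) = √((-7.647)² + 6.1547²) = √96.3569 = 9.8162 km/s.

9.816 km/s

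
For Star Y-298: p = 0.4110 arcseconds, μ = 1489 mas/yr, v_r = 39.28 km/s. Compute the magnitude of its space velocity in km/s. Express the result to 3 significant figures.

42.9 km/s

d = 1/p = 1/0.4110″ = 2.4331 pc.
μ = 1489 mas/yr = 1.489 ″/yr.
v_t = 4.740 μ d = 4.740 × 1.489 × 2.4331 = 17.172 km/s.
v = √(v_r² + v_t²) = √(39.28² + 17.172²) = √1837.8 = 42.87 km/s.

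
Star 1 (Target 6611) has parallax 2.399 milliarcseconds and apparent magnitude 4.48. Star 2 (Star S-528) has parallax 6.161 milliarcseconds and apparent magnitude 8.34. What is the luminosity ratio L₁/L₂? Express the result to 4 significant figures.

L₁/L₂ = 230.8

d₁ = 1/p₁ = 1/0.002399″ = 416.84 pc; d₂ = 1/p₂ = 1/0.006161″ = 162.31 pc.
M₁ = m₁ − 5 log₁₀ d₁ + 5 = 4.48 − 13.0998 + 5 = -3.6198.
M₂ = 8.34 − 11.0517 + 5 = 2.2883.
L₁/L₂ = 10^(0.4(M₂ − M₁)) = 10^(0.4 × 5.9081) = 10^2.36324 = 230.8.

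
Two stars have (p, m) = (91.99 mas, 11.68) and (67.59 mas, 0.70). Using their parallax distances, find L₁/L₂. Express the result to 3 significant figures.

d₁ = 1/p₁ = 1/0.09199″ = 10.871 pc; d₂ = 1/p₂ = 1/0.06759″ = 14.795 pc.
M₁ = m₁ − 5 log₁₀ d₁ + 5 = 11.68 − 5.1813 + 5 = 11.4987.
M₂ = 0.70 − 5.8506 + 5 = -0.1506.
L₁/L₂ = 10^(0.4(M₂ − M₁)) = 10^(0.4 × (-11.6493)) = 10^(-4.65972) = 0.000021892.

L₁/L₂ = 2.19 × 10^-5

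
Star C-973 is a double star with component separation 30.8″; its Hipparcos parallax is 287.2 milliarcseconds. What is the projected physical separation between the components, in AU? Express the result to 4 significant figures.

107.2 AU

d = 1/p = 1/0.2872″ = 3.4819 pc.
At distance d (pc), an angle of θ arcsec spans θ·d AU: s = 30.8 × 3.4819 = 107.24 AU.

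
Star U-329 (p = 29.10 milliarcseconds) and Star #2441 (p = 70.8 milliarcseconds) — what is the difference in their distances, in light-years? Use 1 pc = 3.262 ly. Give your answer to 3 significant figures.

d_A = 1/0.02910″ = 34.364 pc; d_B = 1/0.07080″ = 14.124 pc.
|d_B − d_A| = |14.124 − 34.364| = 20.24 pc = 20.24 × 3.262 ly = 66.023 ly.

66.0 ly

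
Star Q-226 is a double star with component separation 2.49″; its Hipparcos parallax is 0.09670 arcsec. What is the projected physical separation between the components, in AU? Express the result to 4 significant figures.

25.75 AU

d = 1/p = 1/0.09670″ = 10.341 pc.
At distance d (pc), an angle of θ arcsec spans θ·d AU: s = 2.49 × 10.341 = 25.749 AU.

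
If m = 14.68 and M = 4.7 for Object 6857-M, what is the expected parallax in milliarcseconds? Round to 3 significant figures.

m − M = 14.68 − 4.7 = 9.98.
d = 10^((m−M)/5 + 1) = 10^2.996 = 990.83 pc.
p = 1/d = 1/990.83 = 0.0010093 arcsec = 1.0093 mas.

1.01 mas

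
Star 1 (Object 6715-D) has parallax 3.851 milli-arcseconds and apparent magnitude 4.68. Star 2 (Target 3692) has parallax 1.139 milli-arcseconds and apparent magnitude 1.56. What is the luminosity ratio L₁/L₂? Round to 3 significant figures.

d₁ = 1/p₁ = 1/0.003851″ = 259.67 pc; d₂ = 1/p₂ = 1/0.001139″ = 877.96 pc.
M₁ = m₁ − 5 log₁₀ d₁ + 5 = 4.68 − 12.0721 + 5 = -2.3921.
M₂ = 1.56 − 14.7174 + 5 = -8.1574.
L₁/L₂ = 10^(0.4(M₂ − M₁)) = 10^(0.4 × (-5.7653)) = 10^(-2.30612) = 0.0049417.

L₁/L₂ = 0.00494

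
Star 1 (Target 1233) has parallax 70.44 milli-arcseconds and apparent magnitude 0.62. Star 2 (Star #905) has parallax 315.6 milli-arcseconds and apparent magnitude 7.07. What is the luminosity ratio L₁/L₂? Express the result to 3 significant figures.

L₁/L₂ = 7630

d₁ = 1/p₁ = 1/0.07044″ = 14.196 pc; d₂ = 1/p₂ = 1/0.3156″ = 3.1686 pc.
M₁ = m₁ − 5 log₁₀ d₁ + 5 = 0.62 − 5.7608 + 5 = -0.1408.
M₂ = 7.07 − 2.5043 + 5 = 9.5657.
L₁/L₂ = 10^(0.4(M₂ − M₁)) = 10^(0.4 × 9.7065) = 10^3.88260 = 7631.3.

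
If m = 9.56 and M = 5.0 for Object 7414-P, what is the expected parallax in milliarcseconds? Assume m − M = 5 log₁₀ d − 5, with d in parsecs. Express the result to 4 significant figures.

m − M = 9.56 − 5.0 = 4.56.
d = 10^((m−M)/5 + 1) = 10^1.912 = 81.658 pc.
p = 1/d = 1/81.658 = 0.012246 arcsec = 12.246 mas.

12.25 mas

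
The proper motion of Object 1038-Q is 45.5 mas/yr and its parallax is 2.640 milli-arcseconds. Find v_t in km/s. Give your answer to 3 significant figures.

d = 1/p = 1/0.002640″ = 378.79 pc.
μ = 45.5 mas/yr = 0.0455 ″/yr.
v_t = 4.74 × μ × d = 4.74 × 0.0455 × 378.79 = 81.694 km/s.

81.7 km/s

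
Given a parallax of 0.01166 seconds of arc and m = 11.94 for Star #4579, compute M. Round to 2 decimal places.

M = 7.27

d = 1/p = 1/0.01166″ = 85.763 pc.
m − M = 5 log₁₀(85.763) − 5 = 9.6665 − 5 = 4.6665.
M = m − (m − M) = 11.94 − 4.6665 = 7.27.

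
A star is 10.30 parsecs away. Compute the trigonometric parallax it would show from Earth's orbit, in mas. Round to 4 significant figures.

97.09 mas

p = 1/d = 1/10.3 = 0.097087 arcsec.
= 0.097087 × 1000 = 97.087 mas.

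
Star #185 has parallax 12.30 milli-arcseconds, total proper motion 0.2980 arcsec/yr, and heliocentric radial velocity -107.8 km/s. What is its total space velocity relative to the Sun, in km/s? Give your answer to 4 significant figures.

157.5 km/s

d = 1/p = 1/0.01230″ = 81.301 pc.
v_t = 4.740 μ d = 4.740 × 0.2980 × 81.301 = 114.84 km/s.
v = √(v_r² + v_t²) = √((-107.8)² + 114.84²) = √24809.1 = 157.51 km/s.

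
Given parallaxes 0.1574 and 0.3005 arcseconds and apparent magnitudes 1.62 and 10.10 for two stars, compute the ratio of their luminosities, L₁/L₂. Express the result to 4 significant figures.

L₁/L₂ = 8988

d₁ = 1/p₁ = 1/0.1574″ = 6.3532 pc; d₂ = 1/p₂ = 1/0.3005″ = 3.3278 pc.
M₁ = m₁ − 5 log₁₀ d₁ + 5 = 1.62 − 4.0150 + 5 = 2.6050.
M₂ = 10.10 − 2.6108 + 5 = 12.4892.
L₁/L₂ = 10^(0.4(M₂ − M₁)) = 10^(0.4 × 9.8842) = 10^3.95368 = 8988.4.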